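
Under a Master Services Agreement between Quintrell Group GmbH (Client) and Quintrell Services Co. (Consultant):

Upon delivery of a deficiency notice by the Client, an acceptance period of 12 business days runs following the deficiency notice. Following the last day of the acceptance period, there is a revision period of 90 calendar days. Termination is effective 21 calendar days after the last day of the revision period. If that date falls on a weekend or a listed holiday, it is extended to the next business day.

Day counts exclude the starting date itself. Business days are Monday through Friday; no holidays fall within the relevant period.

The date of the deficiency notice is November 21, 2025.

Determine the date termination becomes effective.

March 30, 2026

The last day of the acceptance period: counting 12 business days from Friday, November 21, 2025 (Nov 24, Nov 25, Nov 26, Nov 27, …, Dec 5, Dec 8, Dec 9, skipping weekends) reaches Tuesday, December 9, 2025.
The last day of the revision period: December 9, 2025 + 90 days = March 9, 2026.
Adding 21 calendar days to March 9, 2026 gives March 30, 2026, which is the date termination becomes effective. March 30, 2026 is a Monday, so no roll-forward applies.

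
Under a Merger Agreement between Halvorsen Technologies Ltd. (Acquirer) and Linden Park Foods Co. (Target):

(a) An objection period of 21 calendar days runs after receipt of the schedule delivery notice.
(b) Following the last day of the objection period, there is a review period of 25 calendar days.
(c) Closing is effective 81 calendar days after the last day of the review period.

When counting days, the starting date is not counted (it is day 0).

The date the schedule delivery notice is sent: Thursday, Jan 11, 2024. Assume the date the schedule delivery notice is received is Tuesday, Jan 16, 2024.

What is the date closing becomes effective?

The last day of the objection period: 21 calendar days after Jan 16, 2024 is Feb 6, 2024.
Adding 25 calendar days to Feb 6, 2024 gives Mar 2, 2024, which is the last day of the review period.
The date closing becomes effective: 81 calendar days after Mar 2, 2024 is May 22, 2024.

May 22, 2024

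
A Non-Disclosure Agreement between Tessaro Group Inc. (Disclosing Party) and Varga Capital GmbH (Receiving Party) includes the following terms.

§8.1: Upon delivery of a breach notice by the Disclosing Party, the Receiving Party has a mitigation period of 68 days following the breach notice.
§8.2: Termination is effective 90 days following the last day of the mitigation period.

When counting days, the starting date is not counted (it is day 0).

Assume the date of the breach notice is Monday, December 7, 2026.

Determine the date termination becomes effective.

The last day of the mitigation period: 68 calendar days after December 7, 2026 is February 13, 2027.
The date termination becomes effective: 90 calendar days after February 13, 2027 is May 14, 2027.

May 14, 2027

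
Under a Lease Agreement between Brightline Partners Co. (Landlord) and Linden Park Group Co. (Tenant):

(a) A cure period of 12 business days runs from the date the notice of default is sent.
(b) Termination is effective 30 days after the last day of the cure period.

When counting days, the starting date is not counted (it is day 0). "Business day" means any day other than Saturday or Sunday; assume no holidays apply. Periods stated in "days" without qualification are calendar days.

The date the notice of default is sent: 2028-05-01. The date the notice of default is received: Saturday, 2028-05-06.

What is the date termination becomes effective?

2028-06-16

The last day of the cure period: 12 business days after Monday, 2028-05-01, skipping weekends — May 2, May 3, May 4, May 5, …, May 15, May 16, May 17 — lands on Wednesday, 2028-05-17.
The date termination becomes effective: 2028-05-17 + 30 days = 2028-06-16.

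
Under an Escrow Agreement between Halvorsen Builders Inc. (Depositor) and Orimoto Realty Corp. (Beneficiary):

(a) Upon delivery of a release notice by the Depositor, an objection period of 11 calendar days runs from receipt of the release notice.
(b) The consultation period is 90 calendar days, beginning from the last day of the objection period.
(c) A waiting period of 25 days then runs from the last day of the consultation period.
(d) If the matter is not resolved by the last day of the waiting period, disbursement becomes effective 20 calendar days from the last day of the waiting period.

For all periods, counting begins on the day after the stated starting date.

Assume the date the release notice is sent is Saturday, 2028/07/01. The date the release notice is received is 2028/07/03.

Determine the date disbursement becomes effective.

2028/11/26

Adding 11 calendar days to 2028/07/03 gives 2028/07/14, which is the last day of the objection period.
The last day of the consultation period: 90 calendar days after 2028/07/14 is 2028/10/12.
The last day of the waiting period: 2028/10/12 + 25 days = 2028/11/06.
The date disbursement becomes effective: 20 calendar days after 2028/11/06 is 2028/11/26.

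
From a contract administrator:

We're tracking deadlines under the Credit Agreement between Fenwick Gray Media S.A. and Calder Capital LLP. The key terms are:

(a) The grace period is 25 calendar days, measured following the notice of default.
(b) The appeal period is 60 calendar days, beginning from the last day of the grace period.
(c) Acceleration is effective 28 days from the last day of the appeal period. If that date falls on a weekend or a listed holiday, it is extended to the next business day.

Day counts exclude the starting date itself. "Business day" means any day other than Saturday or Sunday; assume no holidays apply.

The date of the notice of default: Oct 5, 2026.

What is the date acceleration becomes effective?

Adding 25 calendar days to Oct 5, 2026 gives Oct 30, 2026, which is the last day of the grace period.
The last day of the appeal period: 60 calendar days after Oct 30, 2026 is Dec 29, 2026.
The date acceleration becomes effective: 28 calendar days after Dec 29, 2026 is Jan 26, 2027. Jan 26, 2027 is a Tuesday, so no roll-forward applies.

Jan 26, 2027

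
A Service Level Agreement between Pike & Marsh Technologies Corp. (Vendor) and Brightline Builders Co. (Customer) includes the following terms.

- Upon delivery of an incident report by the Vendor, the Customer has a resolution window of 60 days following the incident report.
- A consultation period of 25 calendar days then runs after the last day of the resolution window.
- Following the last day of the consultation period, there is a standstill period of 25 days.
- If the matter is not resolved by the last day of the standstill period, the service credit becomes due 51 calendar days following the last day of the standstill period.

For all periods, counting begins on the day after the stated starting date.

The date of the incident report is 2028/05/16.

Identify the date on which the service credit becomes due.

Adding 60 calendar days to 2028/05/16 gives 2028/07/15, which is the last day of the resolution window.
The last day of the consultation period: 25 calendar days after 2028/07/15 is 2028/08/09.
The last day of the standstill period: 2028/08/09 + 25 days = 2028/09/03.
The date on which the service credit becomes due: 51 calendar days after 2028/09/03 is 2028/10/24.

2028/10/24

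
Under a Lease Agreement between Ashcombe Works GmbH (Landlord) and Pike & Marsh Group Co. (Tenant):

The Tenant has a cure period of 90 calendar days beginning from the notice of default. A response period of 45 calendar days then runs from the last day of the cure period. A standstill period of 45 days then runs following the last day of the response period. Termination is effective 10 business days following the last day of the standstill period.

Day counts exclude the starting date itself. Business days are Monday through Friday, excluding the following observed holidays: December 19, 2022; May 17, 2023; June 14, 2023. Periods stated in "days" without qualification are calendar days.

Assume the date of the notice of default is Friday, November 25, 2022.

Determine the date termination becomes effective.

Adding 90 calendar days to November 25, 2022 gives February 23, 2023, which is the last day of the cure period.
The last day of the response period: February 23, 2023 + 45 days = April 9, 2023.
The last day of the standstill period: 45 calendar days after April 9, 2023 is May 24, 2023.
The date termination becomes effective: counting 10 business days from Wednesday, May 24, 2023 (May 25, May 26, May 29, May 30, May 31, Jun 1, Jun 2, Jun 5, Jun 6, Jun 7, skipping weekends) reaches Wednesday, June 7, 2023.

June 7, 2023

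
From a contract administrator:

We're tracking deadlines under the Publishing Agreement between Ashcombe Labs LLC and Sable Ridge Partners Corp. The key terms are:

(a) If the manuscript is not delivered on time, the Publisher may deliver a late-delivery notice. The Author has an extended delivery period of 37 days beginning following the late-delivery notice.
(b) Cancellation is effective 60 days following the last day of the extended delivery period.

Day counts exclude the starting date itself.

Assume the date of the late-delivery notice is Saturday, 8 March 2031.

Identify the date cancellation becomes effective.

The last day of the extended delivery period: 37 calendar days after 8 March 2031 is 14 April 2031.
The date cancellation becomes effective: 14 April 2031 + 60 days = 13 June 2031.

13 June 2031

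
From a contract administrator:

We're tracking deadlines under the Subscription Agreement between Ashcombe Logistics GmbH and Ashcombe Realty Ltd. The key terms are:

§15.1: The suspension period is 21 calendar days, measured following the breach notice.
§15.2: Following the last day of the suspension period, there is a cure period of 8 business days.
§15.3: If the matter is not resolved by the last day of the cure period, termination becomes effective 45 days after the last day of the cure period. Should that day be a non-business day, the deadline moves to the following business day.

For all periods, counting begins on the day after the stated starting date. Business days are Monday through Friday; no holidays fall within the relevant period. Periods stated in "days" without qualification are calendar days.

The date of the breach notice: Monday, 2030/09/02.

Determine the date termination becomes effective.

Adding 21 calendar days to 2030/09/02 gives 2030/09/23, which is the last day of the suspension period.
From Monday, 2030/09/23, 8 business days (Sep 24, Sep 25, Sep 26, Sep 27, Sep 30, Oct 1, Oct 2, Oct 3, skipping weekends) brings us to Thursday, 2030/10/03, which is the last day of the cure period.
Adding 45 calendar days to 2030/10/03 gives 2030/11/17, which is the date termination becomes effective. That falls on a Sunday, so it rolls to the next business day, Monday, 2030/11/18.

2030/11/18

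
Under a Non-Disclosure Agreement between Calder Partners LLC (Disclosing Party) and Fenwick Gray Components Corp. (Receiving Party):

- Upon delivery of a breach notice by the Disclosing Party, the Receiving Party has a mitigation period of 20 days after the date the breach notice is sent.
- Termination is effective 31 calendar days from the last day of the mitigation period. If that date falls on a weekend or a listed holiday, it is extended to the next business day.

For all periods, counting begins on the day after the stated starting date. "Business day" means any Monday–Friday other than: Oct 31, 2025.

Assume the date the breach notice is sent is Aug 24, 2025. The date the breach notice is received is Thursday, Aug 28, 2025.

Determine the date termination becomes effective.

Adding 20 calendar days to Aug 24, 2025 gives Sep 13, 2025, which is the last day of the mitigation period.
The date termination becomes effective: Sep 13, 2025 + 31 days = Oct 14, 2025. Oct 14, 2025 is a Tuesday and is not a listed holiday, so no roll-forward applies.

Oct 14, 2025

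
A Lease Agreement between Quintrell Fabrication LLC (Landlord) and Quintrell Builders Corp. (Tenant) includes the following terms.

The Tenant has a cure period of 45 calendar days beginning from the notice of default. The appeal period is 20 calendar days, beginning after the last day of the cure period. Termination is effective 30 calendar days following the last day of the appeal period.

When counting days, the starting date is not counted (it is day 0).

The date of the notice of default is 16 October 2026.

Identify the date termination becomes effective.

The last day of the cure period: 45 calendar days after 16 October 2026 is 30 November 2026.
The last day of the appeal period: 20 calendar days after 30 November 2026 is 20 December 2026.
Adding 30 calendar days to 20 December 2026 gives 19 January 2027, which is the date termination becomes effective.

19 January 2027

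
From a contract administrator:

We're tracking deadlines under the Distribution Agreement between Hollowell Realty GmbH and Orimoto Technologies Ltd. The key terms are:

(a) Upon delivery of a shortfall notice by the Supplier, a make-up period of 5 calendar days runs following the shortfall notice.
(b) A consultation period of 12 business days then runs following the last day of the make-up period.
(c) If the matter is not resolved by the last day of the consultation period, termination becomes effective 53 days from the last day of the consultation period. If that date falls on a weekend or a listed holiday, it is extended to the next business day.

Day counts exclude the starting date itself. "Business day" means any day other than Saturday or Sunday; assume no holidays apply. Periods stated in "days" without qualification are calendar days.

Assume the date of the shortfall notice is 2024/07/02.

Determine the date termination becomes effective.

2024/09/16

The last day of the make-up period: 5 calendar days after 2024/07/02 is 2024/07/07.
The last day of the consultation period: counting 12 business days from Sunday, 2024/07/07 (Jul 8, Jul 9, Jul 10, Jul 11, …, Jul 19, Jul 22, Jul 23, skipping weekends) reaches Tuesday, 2024/07/23.
The date termination becomes effective: 2024/07/23 + 53 days = 2024/09/14. That falls on a Saturday, so it rolls to the next business day, Monday, 2024/09/16.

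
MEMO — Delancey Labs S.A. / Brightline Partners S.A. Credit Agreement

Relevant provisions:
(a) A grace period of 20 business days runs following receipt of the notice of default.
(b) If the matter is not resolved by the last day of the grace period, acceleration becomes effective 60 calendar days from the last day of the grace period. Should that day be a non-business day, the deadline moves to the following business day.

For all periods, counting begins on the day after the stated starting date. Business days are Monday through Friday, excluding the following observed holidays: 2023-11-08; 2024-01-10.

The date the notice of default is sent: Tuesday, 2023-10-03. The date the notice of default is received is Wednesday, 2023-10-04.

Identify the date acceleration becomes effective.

The last day of the grace period: 20 business days after Wednesday, 2023-10-04, skipping weekends — Oct 5, Oct 6, Oct 9, Oct 10, …, Oct 30, Oct 31, Nov 1 — lands on Wednesday, 2023-11-01.
The date acceleration becomes effective: 2023-11-01 + 60 days = 2023-12-31. That falls on a Sunday, so it rolls to the next business day, Monday, 2024-01-01.

2024-01-01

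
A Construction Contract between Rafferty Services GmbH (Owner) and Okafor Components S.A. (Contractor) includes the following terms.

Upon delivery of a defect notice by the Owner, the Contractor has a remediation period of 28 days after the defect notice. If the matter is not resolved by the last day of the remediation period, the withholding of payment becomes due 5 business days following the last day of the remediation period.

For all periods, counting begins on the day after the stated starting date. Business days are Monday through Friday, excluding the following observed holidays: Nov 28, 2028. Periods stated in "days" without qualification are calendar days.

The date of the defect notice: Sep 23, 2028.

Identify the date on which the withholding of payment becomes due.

Adding 28 calendar days to Sep 23, 2028 gives Oct 21, 2028, which is the last day of the remediation period.
The date on which the withholding of payment becomes due: counting 5 business days from Saturday, Oct 21, 2028 (Oct 23, Oct 24, Oct 25, Oct 26, Oct 27, skipping weekends) reaches Friday, Oct 27, 2028.

Oct 27, 2028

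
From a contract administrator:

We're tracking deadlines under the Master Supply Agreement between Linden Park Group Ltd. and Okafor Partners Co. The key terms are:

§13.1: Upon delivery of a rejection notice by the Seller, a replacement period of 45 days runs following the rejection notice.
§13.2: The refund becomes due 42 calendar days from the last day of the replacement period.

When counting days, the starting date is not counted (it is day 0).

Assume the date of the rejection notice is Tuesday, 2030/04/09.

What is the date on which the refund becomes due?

2030/07/05

Adding 45 calendar days to 2030/04/09 gives 2030/05/24, which is the last day of the replacement period.
The date on which the refund becomes due: 42 calendar days after 2030/05/24 is 2030/07/05.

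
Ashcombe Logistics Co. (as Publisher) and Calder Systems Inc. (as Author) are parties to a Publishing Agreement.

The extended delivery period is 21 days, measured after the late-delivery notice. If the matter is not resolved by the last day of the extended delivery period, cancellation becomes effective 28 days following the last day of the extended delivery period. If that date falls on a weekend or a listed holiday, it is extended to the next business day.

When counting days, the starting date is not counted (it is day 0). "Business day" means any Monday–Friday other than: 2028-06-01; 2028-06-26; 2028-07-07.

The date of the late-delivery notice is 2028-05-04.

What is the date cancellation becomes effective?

2028-06-22

The last day of the extended delivery period: 21 calendar days after 2028-05-04 is 2028-05-25.
The date cancellation becomes effective: 2028-05-25 + 28 days = 2028-06-22. 2028-06-22 is a Thursday and is not a listed holiday, so no roll-forward applies.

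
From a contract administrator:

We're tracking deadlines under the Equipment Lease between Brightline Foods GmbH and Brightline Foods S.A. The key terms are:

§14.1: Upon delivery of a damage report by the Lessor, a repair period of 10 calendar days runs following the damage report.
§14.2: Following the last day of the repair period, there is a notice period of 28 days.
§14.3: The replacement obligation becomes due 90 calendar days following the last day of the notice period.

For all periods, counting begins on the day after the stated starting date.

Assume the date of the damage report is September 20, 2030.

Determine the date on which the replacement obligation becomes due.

Adding 10 calendar days to September 20, 2030 gives September 30, 2030, which is the last day of the repair period.
The last day of the notice period: 28 calendar days after September 30, 2030 is October 28, 2030.
Adding 90 calendar days to October 28, 2030 gives January 26, 2031, which is the date on which the replacement obligation becomes due.

January 26, 2031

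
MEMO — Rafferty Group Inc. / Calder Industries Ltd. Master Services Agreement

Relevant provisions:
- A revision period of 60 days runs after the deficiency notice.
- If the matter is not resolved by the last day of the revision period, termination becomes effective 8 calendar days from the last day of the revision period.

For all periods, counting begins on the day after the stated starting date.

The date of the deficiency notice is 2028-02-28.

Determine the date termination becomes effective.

The last day of the revision period: 60 calendar days after 2028-02-28 is 2028-04-28.
The date termination becomes effective: 2028-04-28 + 8 days = 2028-05-06.

2028-05-06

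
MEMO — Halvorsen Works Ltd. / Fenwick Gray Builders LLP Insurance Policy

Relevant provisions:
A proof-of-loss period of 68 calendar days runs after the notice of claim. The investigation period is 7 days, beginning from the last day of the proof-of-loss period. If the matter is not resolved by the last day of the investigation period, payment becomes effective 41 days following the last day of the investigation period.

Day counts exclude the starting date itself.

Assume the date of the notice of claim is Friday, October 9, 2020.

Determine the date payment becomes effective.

The last day of the proof-of-loss period: October 9, 2020 + 68 days = December 16, 2020.
The last day of the investigation period: December 16, 2020 + 7 days = December 23, 2020.
The date payment becomes effective: December 23, 2020 + 41 days = February 2, 2021.

February 2, 2021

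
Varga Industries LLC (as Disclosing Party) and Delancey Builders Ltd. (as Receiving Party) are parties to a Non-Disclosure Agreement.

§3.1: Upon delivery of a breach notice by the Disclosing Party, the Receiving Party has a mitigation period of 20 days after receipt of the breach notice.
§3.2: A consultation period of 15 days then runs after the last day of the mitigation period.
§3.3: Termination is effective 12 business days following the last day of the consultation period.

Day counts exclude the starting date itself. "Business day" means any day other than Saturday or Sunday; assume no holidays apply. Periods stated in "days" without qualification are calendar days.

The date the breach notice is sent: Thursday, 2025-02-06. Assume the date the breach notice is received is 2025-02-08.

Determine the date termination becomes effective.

2025-04-01

The last day of the mitigation period: 20 calendar days after 2025-02-08 is 2025-02-28.
The last day of the consultation period: 2025-02-28 + 15 days = 2025-03-15.
The date termination becomes effective: counting 12 business days from Saturday, 2025-03-15 (Mar 17, Mar 18, Mar 19, Mar 20, …, Mar 28, Mar 31, Apr 1, skipping weekends) reaches Tuesday, 2025-04-01.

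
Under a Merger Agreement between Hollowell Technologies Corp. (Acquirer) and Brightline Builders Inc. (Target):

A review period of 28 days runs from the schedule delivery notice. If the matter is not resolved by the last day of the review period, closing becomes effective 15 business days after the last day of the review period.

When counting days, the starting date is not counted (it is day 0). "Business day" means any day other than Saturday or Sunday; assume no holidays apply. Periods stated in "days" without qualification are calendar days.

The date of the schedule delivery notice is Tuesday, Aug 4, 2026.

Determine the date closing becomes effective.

The last day of the review period: Aug 4, 2026 + 28 days = Sep 1, 2026.
The date closing becomes effective: counting 15 business days from Tuesday, Sep 1, 2026 (Sep 2, Sep 3, Sep 4, Sep 7, …, Sep 18, Sep 21, Sep 22, skipping weekends) reaches Tuesday, Sep 22, 2026.

Sep 22, 2026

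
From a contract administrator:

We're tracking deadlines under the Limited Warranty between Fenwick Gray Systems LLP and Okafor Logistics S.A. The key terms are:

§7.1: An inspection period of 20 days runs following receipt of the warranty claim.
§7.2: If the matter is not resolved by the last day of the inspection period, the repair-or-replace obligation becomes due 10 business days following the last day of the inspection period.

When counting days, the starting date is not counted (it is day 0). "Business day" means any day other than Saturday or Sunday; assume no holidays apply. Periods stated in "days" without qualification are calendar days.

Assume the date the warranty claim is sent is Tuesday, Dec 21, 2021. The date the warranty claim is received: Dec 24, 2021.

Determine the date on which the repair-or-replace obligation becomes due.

The last day of the inspection period: Dec 24, 2021 + 20 days = Jan 13, 2022.
The date on which the repair-or-replace obligation becomes due: 10 business days after Thursday, Jan 13, 2022, skipping weekends — Jan 14, Jan 17, Jan 18, Jan 19, Jan 20, Jan 21, Jan 24, Jan 25, Jan 26, Jan 27 — lands on Thursday, Jan 27, 2022.

Jan 27, 2022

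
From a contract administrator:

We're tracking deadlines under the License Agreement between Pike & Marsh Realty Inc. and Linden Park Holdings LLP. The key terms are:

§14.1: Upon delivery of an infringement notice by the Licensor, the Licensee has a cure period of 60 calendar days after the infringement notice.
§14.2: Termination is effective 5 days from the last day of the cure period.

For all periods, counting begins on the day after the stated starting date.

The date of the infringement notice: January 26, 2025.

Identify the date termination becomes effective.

April 1, 2025

The last day of the cure period: January 26, 2025 + 60 days = March 27, 2025.
Adding 5 calendar days to March 27, 2025 gives April 1, 2025, which is the date termination becomes effective.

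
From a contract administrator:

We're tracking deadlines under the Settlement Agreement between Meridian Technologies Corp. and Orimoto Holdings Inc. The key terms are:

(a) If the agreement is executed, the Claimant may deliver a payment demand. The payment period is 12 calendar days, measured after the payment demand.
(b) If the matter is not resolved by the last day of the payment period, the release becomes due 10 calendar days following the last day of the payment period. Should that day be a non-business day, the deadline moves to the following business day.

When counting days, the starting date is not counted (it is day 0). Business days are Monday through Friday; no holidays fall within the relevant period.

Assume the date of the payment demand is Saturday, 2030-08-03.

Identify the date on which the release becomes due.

2030-08-26

The last day of the payment period: 12 calendar days after 2030-08-03 is 2030-08-15.
The date on which the release becomes due: 10 calendar days after 2030-08-15 is 2030-08-25. That falls on a Sunday, so it rolls to the next business day, Monday, 2030-08-26.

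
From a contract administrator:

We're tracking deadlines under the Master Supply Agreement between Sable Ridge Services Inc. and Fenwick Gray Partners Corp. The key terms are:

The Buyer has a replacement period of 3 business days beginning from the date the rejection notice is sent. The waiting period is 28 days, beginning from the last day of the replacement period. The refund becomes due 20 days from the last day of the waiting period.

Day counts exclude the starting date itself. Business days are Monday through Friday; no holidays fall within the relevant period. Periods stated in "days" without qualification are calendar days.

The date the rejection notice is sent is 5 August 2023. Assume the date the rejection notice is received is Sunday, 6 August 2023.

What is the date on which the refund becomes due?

26 September 2023

The last day of the replacement period: counting 3 business days from Saturday, 5 August 2023 (Aug 7, Aug 8, Aug 9, skipping weekends) reaches Wednesday, 9 August 2023.
The last day of the waiting period: 28 calendar days after 9 August 2023 is 6 September 2023.
Adding 20 calendar days to 6 September 2023 gives 26 September 2023, which is the date on which the refund becomes due.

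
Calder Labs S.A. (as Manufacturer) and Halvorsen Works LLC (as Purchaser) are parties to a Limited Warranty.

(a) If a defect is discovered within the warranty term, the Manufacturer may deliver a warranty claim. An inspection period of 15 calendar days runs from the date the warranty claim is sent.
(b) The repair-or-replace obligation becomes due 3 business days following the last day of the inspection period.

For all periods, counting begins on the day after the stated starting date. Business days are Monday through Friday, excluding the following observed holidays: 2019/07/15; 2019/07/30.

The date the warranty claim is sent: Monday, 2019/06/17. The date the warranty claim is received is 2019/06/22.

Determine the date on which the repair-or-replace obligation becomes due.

2019/07/05

The last day of the inspection period: 15 calendar days after 2019/06/17 is 2019/07/02.
The date on which the repair-or-replace obligation becomes due: counting 3 business days from Tuesday, 2019/07/02 (Jul 3, Jul 4, Jul 5, skipping weekends) reaches Friday, 2019/07/05.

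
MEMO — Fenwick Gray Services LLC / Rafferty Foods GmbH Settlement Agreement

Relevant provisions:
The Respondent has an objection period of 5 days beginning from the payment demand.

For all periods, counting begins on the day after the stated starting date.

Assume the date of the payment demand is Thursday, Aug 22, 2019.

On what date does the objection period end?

Aug 27, 2019

The last day of the objection period: 5 calendar days after Aug 22, 2019 is Aug 27, 2019.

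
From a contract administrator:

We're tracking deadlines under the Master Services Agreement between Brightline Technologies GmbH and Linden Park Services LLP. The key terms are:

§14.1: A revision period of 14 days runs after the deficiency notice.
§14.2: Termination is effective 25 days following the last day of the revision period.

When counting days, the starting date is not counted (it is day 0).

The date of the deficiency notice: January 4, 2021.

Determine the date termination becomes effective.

The last day of the revision period: 14 calendar days after January 4, 2021 is January 18, 2021.
The date termination becomes effective: 25 calendar days after January 18, 2021 is February 12, 2021.

February 12, 2021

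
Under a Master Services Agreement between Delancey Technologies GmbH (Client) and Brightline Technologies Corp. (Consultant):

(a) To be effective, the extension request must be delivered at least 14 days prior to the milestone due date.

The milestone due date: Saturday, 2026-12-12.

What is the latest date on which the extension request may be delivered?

Counting back 14 calendar days from 2026-12-12 gives 2026-11-28.

2026-11-28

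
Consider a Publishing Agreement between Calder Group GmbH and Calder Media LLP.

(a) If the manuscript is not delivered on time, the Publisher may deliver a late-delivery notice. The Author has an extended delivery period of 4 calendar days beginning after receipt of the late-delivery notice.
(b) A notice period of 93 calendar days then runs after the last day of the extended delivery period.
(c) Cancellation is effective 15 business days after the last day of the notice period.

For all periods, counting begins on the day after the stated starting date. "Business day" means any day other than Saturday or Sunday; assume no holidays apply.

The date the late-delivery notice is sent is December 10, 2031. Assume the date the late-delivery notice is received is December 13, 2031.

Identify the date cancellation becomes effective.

Adding 4 calendar days to December 13, 2031 gives December 17, 2031, which is the last day of the extended delivery period.
The last day of the notice period: 93 calendar days after December 17, 2031 is March 19, 2032.
The date cancellation becomes effective: 15 business days after Friday, March 19, 2032, skipping weekends — Mar 22, Mar 23, Mar 24, Mar 25, …, Apr 7, Apr 8, Apr 9 — lands on Friday, April 9, 2032.

April 9, 2032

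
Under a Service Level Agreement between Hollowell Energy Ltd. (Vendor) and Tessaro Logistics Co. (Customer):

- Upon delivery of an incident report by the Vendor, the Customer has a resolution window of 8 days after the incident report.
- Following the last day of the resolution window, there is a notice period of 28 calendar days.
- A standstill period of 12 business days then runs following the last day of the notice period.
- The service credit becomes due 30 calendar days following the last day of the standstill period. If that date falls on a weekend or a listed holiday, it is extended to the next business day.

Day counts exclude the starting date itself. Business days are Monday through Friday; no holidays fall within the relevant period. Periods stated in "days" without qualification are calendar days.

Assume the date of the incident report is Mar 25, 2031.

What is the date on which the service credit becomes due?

Jun 16, 2031

The last day of the resolution window: Mar 25, 2031 + 8 days = Apr 2, 2031.
The last day of the notice period: Apr 2, 2031 + 28 days = Apr 30, 2031.
The last day of the standstill period: 12 business days after Wednesday, Apr 30, 2031, skipping weekends — May 1, May 2, May 5, May 6, …, May 14, May 15, May 16 — lands on Friday, May 16, 2031.
The date on which the service credit becomes due: May 16, 2031 + 30 days = Jun 15, 2031. That falls on a Sunday, so it rolls to the next business day, Monday, Jun 16, 2031.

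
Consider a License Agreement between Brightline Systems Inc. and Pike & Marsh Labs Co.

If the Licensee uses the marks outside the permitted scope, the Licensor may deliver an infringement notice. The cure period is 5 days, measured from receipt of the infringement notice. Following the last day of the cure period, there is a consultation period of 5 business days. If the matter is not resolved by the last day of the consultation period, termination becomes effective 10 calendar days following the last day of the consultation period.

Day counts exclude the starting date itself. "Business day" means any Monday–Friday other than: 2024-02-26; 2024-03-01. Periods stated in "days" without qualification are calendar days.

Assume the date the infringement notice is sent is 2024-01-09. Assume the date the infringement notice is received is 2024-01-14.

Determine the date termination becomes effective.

The last day of the cure period: 2024-01-14 + 5 days = 2024-01-19.
From Friday, 2024-01-19, 5 business days (Jan 22, Jan 23, Jan 24, Jan 25, Jan 26, skipping weekends) brings us to Friday, 2024-01-26, which is the last day of the consultation period.
The date termination becomes effective: 2024-01-26 + 10 days = 2024-02-05.

2024-02-05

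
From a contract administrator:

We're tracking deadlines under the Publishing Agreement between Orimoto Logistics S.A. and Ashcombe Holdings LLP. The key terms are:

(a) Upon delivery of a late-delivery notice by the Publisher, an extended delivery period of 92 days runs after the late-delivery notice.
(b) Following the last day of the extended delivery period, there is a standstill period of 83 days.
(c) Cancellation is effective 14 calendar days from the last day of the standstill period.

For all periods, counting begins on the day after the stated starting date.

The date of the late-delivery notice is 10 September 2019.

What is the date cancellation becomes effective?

The last day of the extended delivery period: 10 September 2019 + 92 days = 11 December 2019.
Adding 83 calendar days to 11 December 2019 gives 3 March 2020, which is the last day of the standstill period.
The date cancellation becomes effective: 14 calendar days after 3 March 2020 is 17 March 2020.

17 March 2020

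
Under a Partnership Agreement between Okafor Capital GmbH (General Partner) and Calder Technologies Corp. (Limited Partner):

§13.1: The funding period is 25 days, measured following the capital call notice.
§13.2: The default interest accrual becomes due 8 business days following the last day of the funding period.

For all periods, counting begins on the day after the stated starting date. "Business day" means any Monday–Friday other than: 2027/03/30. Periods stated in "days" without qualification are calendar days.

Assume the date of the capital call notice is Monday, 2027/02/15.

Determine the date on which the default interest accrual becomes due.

2027/03/24

Adding 25 calendar days to 2027/02/15 gives 2027/03/12, which is the last day of the funding period.
The date on which the default interest accrual becomes due: 8 business days after Friday, 2027/03/12, skipping weekends — Mar 15, Mar 16, Mar 17, Mar 18, Mar 19, Mar 22, Mar 23, Mar 24 — lands on Wednesday, 2027/03/24.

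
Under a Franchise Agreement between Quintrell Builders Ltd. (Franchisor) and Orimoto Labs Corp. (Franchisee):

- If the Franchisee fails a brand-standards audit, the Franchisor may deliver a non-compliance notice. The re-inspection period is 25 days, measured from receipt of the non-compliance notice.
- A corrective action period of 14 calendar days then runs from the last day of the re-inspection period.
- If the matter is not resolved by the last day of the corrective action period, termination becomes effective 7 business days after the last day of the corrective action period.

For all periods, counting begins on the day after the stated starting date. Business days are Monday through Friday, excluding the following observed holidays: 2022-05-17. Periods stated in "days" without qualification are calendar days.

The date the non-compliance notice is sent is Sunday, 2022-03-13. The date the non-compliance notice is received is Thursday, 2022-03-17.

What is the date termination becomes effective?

The last day of the re-inspection period: 2022-03-17 + 25 days = 2022-04-11.
The last day of the corrective action period: 2022-04-11 + 14 days = 2022-04-25.
The date termination becomes effective: 7 business days after Monday, 2022-04-25, skipping weekends — Apr 26, Apr 27, Apr 28, Apr 29, May 2, May 3, May 4 — lands on Wednesday, 2022-05-04.

2022-05-04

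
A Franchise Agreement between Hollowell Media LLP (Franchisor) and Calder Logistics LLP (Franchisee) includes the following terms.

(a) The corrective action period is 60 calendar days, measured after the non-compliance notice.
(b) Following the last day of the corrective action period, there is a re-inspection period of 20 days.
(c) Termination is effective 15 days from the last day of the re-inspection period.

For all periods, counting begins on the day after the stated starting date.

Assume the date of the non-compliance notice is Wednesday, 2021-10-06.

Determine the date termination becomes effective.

2022-01-09

The last day of the corrective action period: 2021-10-06 + 60 days = 2021-12-05.
The last day of the re-inspection period: 2021-12-05 + 20 days = 2021-12-25.
The date termination becomes effective: 15 calendar days after 2021-12-25 is 2022-01-09.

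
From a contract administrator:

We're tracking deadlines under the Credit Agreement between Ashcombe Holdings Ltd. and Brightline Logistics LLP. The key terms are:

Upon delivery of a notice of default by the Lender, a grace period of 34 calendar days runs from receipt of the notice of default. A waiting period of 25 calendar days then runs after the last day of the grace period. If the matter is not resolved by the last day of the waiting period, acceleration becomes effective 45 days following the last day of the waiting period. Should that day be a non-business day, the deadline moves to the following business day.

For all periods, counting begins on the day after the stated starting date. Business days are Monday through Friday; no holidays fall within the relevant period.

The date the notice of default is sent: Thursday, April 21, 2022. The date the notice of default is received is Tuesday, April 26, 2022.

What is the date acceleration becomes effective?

August 8, 2022

The last day of the grace period: April 26, 2022 + 34 days = May 30, 2022.
The last day of the waiting period: May 30, 2022 + 25 days = June 24, 2022.
The date acceleration becomes effective: 45 calendar days after June 24, 2022 is August 8, 2022. August 8, 2022 is a Monday, so no roll-forward applies.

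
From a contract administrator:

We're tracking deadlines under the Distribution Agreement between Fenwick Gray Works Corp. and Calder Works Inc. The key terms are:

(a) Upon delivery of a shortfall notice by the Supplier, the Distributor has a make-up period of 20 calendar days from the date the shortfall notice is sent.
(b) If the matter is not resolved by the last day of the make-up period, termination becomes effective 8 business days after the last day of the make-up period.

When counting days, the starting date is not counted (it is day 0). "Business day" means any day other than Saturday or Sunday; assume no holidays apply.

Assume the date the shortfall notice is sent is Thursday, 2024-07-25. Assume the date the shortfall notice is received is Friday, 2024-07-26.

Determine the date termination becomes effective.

The last day of the make-up period: 20 calendar days after 2024-07-25 is 2024-08-14.
The date termination becomes effective: 8 business days after Wednesday, 2024-08-14, skipping weekends — Aug 15, Aug 16, Aug 19, Aug 20, Aug 21, Aug 22, Aug 23, Aug 26 — lands on Monday, 2024-08-26.

2024-08-26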